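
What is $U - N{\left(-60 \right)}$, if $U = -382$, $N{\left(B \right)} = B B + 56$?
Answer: $-4038$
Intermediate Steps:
$N{\left(B \right)} = 56 + B^{2}$ ($N{\left(B \right)} = B^{2} + 56 = 56 + B^{2}$)
$U - N{\left(-60 \right)} = -382 - \left(56 + \left(-60\right)^{2}\right) = -382 - \left(56 + 3600\right) = -382 - 3656 = -4038$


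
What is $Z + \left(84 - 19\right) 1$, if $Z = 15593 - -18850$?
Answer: $34508$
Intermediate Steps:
$Z = 34443$ ($Z = 15593 + 18850 = 34443$)
$Z + \left(84 - 19\right) 1 = 34443 + \left(84 - 19\right) 1 = 34443 + 65 \cdot 1 = 34443 + 65 = 34508$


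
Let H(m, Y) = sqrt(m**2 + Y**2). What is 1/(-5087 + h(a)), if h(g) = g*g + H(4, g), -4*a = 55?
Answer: -1253872/6141334193 - 64*sqrt(3281)/6141334193 ≈ -0.00020477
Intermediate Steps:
a = -55/4 (a = -1/4*55 = -55/4 ≈ -13.750)
H(m, Y) = sqrt(Y**2 + m**2)
h(g) = g**2 + sqrt(16 + g**2) (h(g) = g*g + sqrt(g**2 + 4**2) = g**2 + sqrt(g**2 + 16) = g**2 + sqrt(16 + g**2))
1/(-5087 + h(a)) = 1/(-5087 + ((-55/4)**2 + sqrt(16 + (-55/4)**2))) = 1/(-5087 + (3025/16 + sqrt(16 + 3025/16))) = 1/(-5087 + (3025/16 + sqrt(3281/16))) = 1/(-5087 + (3025/16 + sqrt(3281)/4)) = 1/(-78367/16 + sqrt(3281)/4)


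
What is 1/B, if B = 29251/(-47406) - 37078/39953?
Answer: -1894011918/2926384871 ≈ -0.64722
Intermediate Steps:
B = -2926384871/1894011918 (B = 29251*(-1/47406) - 37078*1/39953 = -29251/47406 - 37078/39953 = -2926384871/1894011918 ≈ -1.5451)
1/B = 1/(-2926384871/1894011918) = -1894011918/2926384871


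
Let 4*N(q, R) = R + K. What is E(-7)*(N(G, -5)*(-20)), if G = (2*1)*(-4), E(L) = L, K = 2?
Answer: -105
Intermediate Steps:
G = -8 (G = 2*(-4) = -8)
N(q, R) = ½ + R/4 (N(q, R) = (R + 2)/4 = (2 + R)/4 = ½ + R/4)
E(-7)*(N(G, -5)*(-20)) = -7*(½ + (¼)*(-5))*(-20) = -7*(½ - 5/4)*(-20) = -(-21)*(-20)/4 = -7*15 = -105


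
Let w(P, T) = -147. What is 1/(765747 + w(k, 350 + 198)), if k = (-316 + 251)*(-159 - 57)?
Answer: 1/765600 ≈ 1.3062e-6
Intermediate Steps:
k = 14040 (k = -65*(-216) = 14040)
1/(765747 + w(k, 350 + 198)) = 1/(765747 - 147) = 1/765600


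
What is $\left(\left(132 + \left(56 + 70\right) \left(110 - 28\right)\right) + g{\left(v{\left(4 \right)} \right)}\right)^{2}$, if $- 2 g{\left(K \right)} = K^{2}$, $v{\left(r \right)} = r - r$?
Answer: $109495296$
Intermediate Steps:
$v{\left(r \right)} = 0$
$g{\left(K \right)} = - \frac{K^{2}}{2}$
$\left(\left(132 + \left(56 + 70\right) \left(110 - 28\right)\right) + g{\left(v{\left(4 \right)} \right)}\right)^{2} = \left(\left(132 + \left(56 + 70\right) \left(110 - 28\right)\right) - \frac{0^{2}}{2}\right)^{2} = \left(\left(132 + 126 \cdot 82\right) - 0\right)^{2} = \left(\left(132 + 10332\right) + 0\right)^{2} = \left(10464 + 0\right)^{2} = 10464^{2} = 109495296$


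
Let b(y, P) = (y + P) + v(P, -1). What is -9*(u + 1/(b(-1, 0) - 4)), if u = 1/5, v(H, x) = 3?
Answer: 27/10 ≈ 2.7000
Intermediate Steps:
u = ⅕ ≈ 0.20000
b(y, P) = 3 + P + y (b(y, P) = (y + P) + 3 = (P + y) + 3 = 3 + P + y)
-9*(u + 1/(b(-1, 0) - 4)) = -9*(⅕ + 1/((3 + 0 - 1) - 4)) = -9*(⅕ + 1/(2 - 4)) = -9*(⅕ + 1/(-2)) = -9*(⅕ - ½) = -9*(-3/10) = 27/10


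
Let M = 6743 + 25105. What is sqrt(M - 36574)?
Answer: I*sqrt(4726) ≈ 68.746*I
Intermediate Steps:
M = 31848
sqrt(M - 36574) = sqrt(31848 - 36574) = sqrt(-4726) = I*sqrt(4726)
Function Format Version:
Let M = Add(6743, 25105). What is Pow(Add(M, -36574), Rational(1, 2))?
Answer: Mul(I, Pow(4726, Rational(1, 2))) ≈ Mul(68.746, I)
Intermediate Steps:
M = 31848
Pow(Add(M, -36574), Rational(1, 2)) = Pow(Add(31848, -36574), Rational(1, 2)) = Pow(-4726, Rational(1, 2)) = Mul(I, Pow(4726, Rational(1, 2)))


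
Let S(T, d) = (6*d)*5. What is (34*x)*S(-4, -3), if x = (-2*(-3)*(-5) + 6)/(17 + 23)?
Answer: 1836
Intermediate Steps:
S(T, d) = 30*d
x = -3/5 (x = (6*(-5) + 6)/40 = (-30 + 6)*(1/40) = -24*1/40 = -3/5 ≈ -0.60000)
(34*x)*S(-4, -3) = (34*(-3/5))*(30*(-3)) = -102/5*(-90) = 1836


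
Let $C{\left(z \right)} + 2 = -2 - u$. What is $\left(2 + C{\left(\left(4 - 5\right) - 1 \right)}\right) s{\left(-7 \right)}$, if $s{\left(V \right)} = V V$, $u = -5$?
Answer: $147$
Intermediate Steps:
$C{\left(z \right)} = 1$ ($C{\left(z \right)} = -2 - -3 = -2 + \left(-2 + 5\right) = -2 + 3 = 1$)
$s{\left(V \right)} = V^{2}$
$\left(2 + C{\left(\left(4 - 5\right) - 1 \right)}\right) s{\left(-7 \right)} = \left(2 + 1\right) \left(-7\right)^{2} = 3 \cdot 49 = 147$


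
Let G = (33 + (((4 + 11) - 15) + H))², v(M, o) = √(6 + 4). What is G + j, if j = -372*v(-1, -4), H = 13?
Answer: 2116 - 372*√10 ≈ 939.63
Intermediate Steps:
v(M, o) = √10
j = -372*√10 ≈ -1176.4
G = 2116 (G = (33 + (((4 + 11) - 15) + 13))² = (33 + ((15 - 15) + 13))² = (33 + (0 + 13))² = (33 + 13)² = 46² = 2116)
G + j = 2116 - 372*√10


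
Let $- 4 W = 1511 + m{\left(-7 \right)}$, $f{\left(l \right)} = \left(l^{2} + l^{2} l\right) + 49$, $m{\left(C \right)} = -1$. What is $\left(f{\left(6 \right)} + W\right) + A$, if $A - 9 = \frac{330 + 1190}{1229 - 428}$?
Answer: $- \frac{105095}{1602} \approx -65.602$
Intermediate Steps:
$f{\left(l \right)} = 49 + l^{2} + l^{3}$ ($f{\left(l \right)} = \left(l^{2} + l^{3}\right) + 49 = 49 + l^{2} + l^{3}$)
$W = - \frac{755}{2}$ ($W = - \frac{1511 - 1}{4} = \left(- \frac{1}{4}\right) 1510 = - \frac{755}{2} \approx -377.5$)
$A = \frac{8729}{801}$ ($A = 9 + \frac{330 + 1190}{1229 - 428} = 9 + \frac{1520}{801} = \frac{8729}{801} \approx 10.898$)
$\left(f{\left(6 \right)} + W\right) + A = \left(\left(49 + 6^{2} + 6^{3}\right) - \frac{755}{2}\right) + \frac{8729}{801} = \left(\left(49 + 36 + 216\right) - \frac{755}{2}\right) + \frac{8729}{801} = \left(301 - \frac{755}{2}\right) + \frac{8729}{801} = - \frac{153}{2} + \frac{8729}{801} = - \frac{105095}{1602}$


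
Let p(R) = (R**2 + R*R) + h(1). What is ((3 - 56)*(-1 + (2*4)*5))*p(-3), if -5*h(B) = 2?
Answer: -181896/5 ≈ -36379.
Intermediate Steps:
h(B) = -2/5 (h(B) = -1/5*2 = -2/5)
p(R) = -2/5 + 2*R**2 (p(R) = (R**2 + R*R) - 2/5 = (R**2 + R**2) - 2/5 = 2*R**2 - 2/5 = -2/5 + 2*R**2)
((3 - 56)*(-1 + (2*4)*5))*p(-3) = ((3 - 56)*(-1 + (2*4)*5))*(-2/5 + 2*(-3)**2) = (-53*(-1 + 8*5))*(-2/5 + 2*9) = (-53*(-1 + 40))*(-2/5 + 18) = -53*39*(88/5) = -2067*88/5 = -181896/5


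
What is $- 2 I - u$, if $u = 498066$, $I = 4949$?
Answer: $-507964$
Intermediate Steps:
$- 2 I - u = \left(-2\right) 4949 - 498066 = -9898 - 498066 = -507964$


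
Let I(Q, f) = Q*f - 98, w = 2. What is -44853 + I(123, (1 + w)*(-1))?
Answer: -45320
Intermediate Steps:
I(Q, f) = -98 + Q*f
-44853 + I(123, (1 + w)*(-1)) = -44853 + (-98 + 123*((1 + 2)*(-1))) = -44853 + (-98 + 123*(3*(-1))) = -44853 + (-98 + 123*(-3)) = -44853 + (-98 - 369) = -44853 - 467 = -45320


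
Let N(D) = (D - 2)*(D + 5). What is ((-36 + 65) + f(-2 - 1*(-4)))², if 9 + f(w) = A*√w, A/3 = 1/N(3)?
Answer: 12809/32 + 15*√2 ≈ 421.49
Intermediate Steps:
N(D) = (-2 + D)*(5 + D)
A = 3/8 (A = 3/(-10 + 3² + 3*3) = 3/(-10 + 9 + 9) = 3/8 ≈ 0.37500)
f(w) = -9 + 3*√w/8
((-36 + 65) + f(-2 - 1*(-4)))² = ((-36 + 65) + (-9 + 3*√(-2 - 1*(-4))/8))² = (29 + (-9 + 3*√(-2 + 4)/8))² = (29 + (-9 + 3*√2/8))² = (20 + 3*√2/8)²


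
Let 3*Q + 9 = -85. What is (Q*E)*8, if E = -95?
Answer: 71440/3 ≈ 23813.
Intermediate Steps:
Q = -94/3 (Q = -3 + (1/3)*(-85) = -3 - 85/3 = -94/3 ≈ -31.333)
(Q*E)*8 = -94/3*(-95)*8 = (8930/3)*8 = 71440/3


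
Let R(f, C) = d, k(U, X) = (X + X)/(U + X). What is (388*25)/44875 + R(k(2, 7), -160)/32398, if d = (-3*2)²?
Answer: 6317522/29077205 ≈ 0.21727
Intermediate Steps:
k(U, X) = 2*X/(U + X) (k(U, X) = (2*X)/(U + X) = 2*X/(U + X))
d = 36 (d = (-6)² = 36)
R(f, C) = 36
(388*25)/44875 + R(k(2, 7), -160)/32398 = (388*25)/44875 + 36/32398 = 9700*(1/44875) + 36*(1/32398) = 388/1795 + 18/16199 = 6317522/29077205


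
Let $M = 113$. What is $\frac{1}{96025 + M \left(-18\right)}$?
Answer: $\frac{1}{93991} \approx 1.0639 \cdot 10^{-5}$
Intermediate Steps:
$\frac{1}{96025 + M \left(-18\right)} = \frac{1}{96025 + 113 \left(-18\right)} = \frac{1}{96025 - 2034} = \frac{1}{93991}$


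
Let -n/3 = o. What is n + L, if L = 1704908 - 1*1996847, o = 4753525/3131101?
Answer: -914104755414/3131101 ≈ -2.9194e+5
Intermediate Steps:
o = 4753525/3131101 (o = 4753525*(1/3131101) = 4753525/3131101 ≈ 1.5182)
L = -291939 (L = 1704908 - 1996847 = -291939)
n = -14260575/3131101 (n = -3*4753525/3131101 = -14260575/3131101 ≈ -4.5545)
n + L = -14260575/3131101 - 291939 = -914104755414/3131101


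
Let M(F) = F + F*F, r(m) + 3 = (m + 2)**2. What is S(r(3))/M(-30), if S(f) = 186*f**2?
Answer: 15004/145 ≈ 103.48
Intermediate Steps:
r(m) = -3 + (2 + m)**2 (r(m) = -3 + (m + 2)**2 = -3 + (2 + m)**2)
M(F) = F + F**2
S(r(3))/M(-30) = (186*(-3 + (2 + 3)**2)**2)/((-30*(1 - 30))) = (186*(-3 + 5**2)**2)/((-30*(-29))) = (186*(-3 + 25)**2)/870 = (186*22**2)*(1/870) = (186*484)*(1/870) = 90024*(1/870) = 15004/145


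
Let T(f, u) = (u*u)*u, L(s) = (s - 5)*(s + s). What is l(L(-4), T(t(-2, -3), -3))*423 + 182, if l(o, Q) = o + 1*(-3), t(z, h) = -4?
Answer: 29369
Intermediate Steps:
L(s) = 2*s*(-5 + s) (L(s) = (-5 + s)*(2*s) = 2*s*(-5 + s))
T(f, u) = u³ (T(f, u) = u²*u = u³)
l(o, Q) = -3 + o (l(o, Q) = o - 3 = -3 + o)
l(L(-4), T(t(-2, -3), -3))*423 + 182 = (-3 + 2*(-4)*(-5 - 4))*423 + 182 = (-3 + 2*(-4)*(-9))*423 + 182 = (-3 + 72)*423 + 182 = 69*423 + 182 = 29187 + 182 = 29369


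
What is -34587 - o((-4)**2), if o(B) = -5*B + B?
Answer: -34523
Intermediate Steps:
o(B) = -4*B
-34587 - o((-4)**2) = -34587 - (-4)*(-4)**2 = -34587 - (-4)*16 = -34587 - 1*(-64) = -34587 + 64 = -34523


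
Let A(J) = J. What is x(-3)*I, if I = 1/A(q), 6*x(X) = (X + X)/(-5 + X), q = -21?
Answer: -1/168 ≈ -0.0059524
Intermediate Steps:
x(X) = X/(3*(-5 + X)) (x(X) = ((X + X)/(-5 + X))/6 = ((2*X)/(-5 + X))/6 = (2*X/(-5 + X))/6 = X/(3*(-5 + X)))
I = -1/21 (I = 1/(-21) = -1/21 ≈ -0.047619)
x(-3)*I = ((1/3)*(-3)/(-5 - 3))*(-1/21) = ((1/3)*(-3)/(-8))*(-1/21) = ((1/3)*(-3)*(-1/8))*(-1/21) = (1/8)*(-1/21) = -1/168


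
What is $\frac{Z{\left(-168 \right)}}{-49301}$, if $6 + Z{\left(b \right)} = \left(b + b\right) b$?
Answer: $- \frac{56442}{49301} \approx -1.1448$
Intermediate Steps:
$Z{\left(b \right)} = -6 + 2 b^{2}$ ($Z{\left(b \right)} = -6 + \left(b + b\right) b = -6 + 2 b b = -6 + 2 b^{2}$)
$\frac{Z{\left(-168 \right)}}{-49301} = \frac{-6 + 2 \left(-168\right)^{2}}{-49301} = \left(-6 + 2 \cdot 28224\right) \left(- \frac{1}{49301}\right) = \left(-6 + 56448\right) \left(- \frac{1}{49301}\right) = 56442 \left(- \frac{1}{49301}\right) = - \frac{56442}{49301}$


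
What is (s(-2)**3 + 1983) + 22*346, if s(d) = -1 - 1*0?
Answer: 9594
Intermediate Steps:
s(d) = -1 (s(d) = -1 + 0 = -1)
(s(-2)**3 + 1983) + 22*346 = ((-1)**3 + 1983) + 22*346 = (-1 + 1983) + 7612 = 1982 + 7612 = 9594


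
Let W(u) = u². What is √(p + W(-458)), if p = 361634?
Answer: √571398 ≈ 755.91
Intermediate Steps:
√(p + W(-458)) = √(361634 + (-458)²) = √(361634 + 209764) = √571398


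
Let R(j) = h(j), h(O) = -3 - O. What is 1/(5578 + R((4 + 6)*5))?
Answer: 1/5525 ≈ 0.00018100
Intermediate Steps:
R(j) = -3 - j
1/(5578 + R((4 + 6)*5)) = 1/(5578 + (-3 - (4 + 6)*5)) = 1/(5578 + (-3 - 10*5)) = 1/(5578 + (-3 - 1*50)) = 1/(5578 + (-3 - 50)) = 1/(5578 - 53) = 1/5525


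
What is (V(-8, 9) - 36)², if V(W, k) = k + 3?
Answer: 576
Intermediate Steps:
V(W, k) = 3 + k
(V(-8, 9) - 36)² = ((3 + 9) - 36)² = (12 - 36)² = (-24)² = 576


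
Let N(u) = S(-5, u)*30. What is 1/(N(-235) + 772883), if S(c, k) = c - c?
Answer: 1/772883 ≈ 1.2939e-6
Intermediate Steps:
S(c, k) = 0
N(u) = 0 (N(u) = 0*30 = 0)
1/(N(-235) + 772883) = 1/(0 + 772883) = 1/772883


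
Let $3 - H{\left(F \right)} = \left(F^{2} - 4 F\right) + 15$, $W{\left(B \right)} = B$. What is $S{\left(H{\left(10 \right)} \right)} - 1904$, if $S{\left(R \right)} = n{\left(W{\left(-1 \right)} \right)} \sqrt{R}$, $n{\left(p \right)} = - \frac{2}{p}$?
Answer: $-1904 + 12 i \sqrt{2} \approx -1904.0 + 16.971 i$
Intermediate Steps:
$H{\left(F \right)} = -12 - F^{2} + 4 F$ ($H{\left(F \right)} = 3 - \left(\left(F^{2} - 4 F\right) + 15\right) = 3 - \left(15 + F^{2} - 4 F\right) = -12 - F^{2} + 4 F$)
$S{\left(R \right)} = 2 \sqrt{R}$ ($S{\left(R \right)} = - \frac{2}{-1} \sqrt{R} = \left(-2\right) \left(-1\right) \sqrt{R} = 2 \sqrt{R}$)
$S{\left(H{\left(10 \right)} \right)} - 1904 = 2 \sqrt{-12 - 10^{2} + 4 \cdot 10} - 1904 = 2 \sqrt{-12 - 100 + 40} - 1904 = 2 \sqrt{-72} - 1904 = 2 \cdot 6 i \sqrt{2} - 1904 = 12 i \sqrt{2} - 1904 = -1904 + 12 i \sqrt{2}$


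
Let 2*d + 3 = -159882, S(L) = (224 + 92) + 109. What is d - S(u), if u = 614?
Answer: -160735/2 ≈ -80368.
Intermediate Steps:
S(L) = 425 (S(L) = 316 + 109 = 425)
d = -159885/2 (d = -3/2 + (½)*(-159882) = -3/2 - 79941 = -159885/2 ≈ -79943.)
d - S(u) = -159885/2 - 1*425 = -159885/2 - 425 = -160735/2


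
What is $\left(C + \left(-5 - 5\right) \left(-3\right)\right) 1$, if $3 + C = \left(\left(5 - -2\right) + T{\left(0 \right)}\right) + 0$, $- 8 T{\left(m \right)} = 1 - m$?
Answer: $\frac{271}{8} \approx 33.875$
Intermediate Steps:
$T{\left(m \right)} = - \frac{1}{8} + \frac{m}{8}$ ($T{\left(m \right)} = - \frac{1 - m}{8} = - \frac{1}{8} + \frac{m}{8}$)
$C = \frac{31}{8}$ ($C = -3 + \left(\left(\left(5 - -2\right) + \left(- \frac{1}{8} + \frac{1}{8} \cdot 0\right)\right) + 0\right) = -3 + \left(\left(\left(5 + 2\right) + \left(- \frac{1}{8} + 0\right)\right) + 0\right) = -3 + \left(\left(7 - \frac{1}{8}\right) + 0\right) = -3 + \left(\frac{55}{8} + 0\right) = -3 + \frac{55}{8} = \frac{31}{8} \approx 3.875$)
$\left(C + \left(-5 - 5\right) \left(-3\right)\right) 1 = \left(\frac{31}{8} + \left(-5 - 5\right) \left(-3\right)\right) 1 = \left(\frac{31}{8} - -30\right) 1 = \left(\frac{31}{8} + 30\right) 1 = \frac{271}{8} \cdot 1 = \frac{271}{8}$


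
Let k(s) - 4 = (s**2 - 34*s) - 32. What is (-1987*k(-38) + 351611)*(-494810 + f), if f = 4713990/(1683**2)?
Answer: 783177751235666500/314721 ≈ 2.4885e+12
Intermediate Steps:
k(s) = -28 + s**2 - 34*s (k(s) = 4 + ((s**2 - 34*s) - 32) = 4 + (-32 + s**2 - 34*s) = -28 + s**2 - 34*s)
f = 1571330/944163 (f = 4713990/2832489 = 4713990*(1/2832489) = 1571330/944163 ≈ 1.6643)
(-1987*k(-38) + 351611)*(-494810 + f) = (-1987*(-28 + (-38)**2 - 34*(-38)) + 351611)*(-494810 + 1571330/944163) = (-1987*(-28 + 1444 + 1292) + 351611)*(-467179722700/944163) = (-1987*2708 + 351611)*(-467179722700/944163) = (-5380796 + 351611)*(-467179722700/944163) = -5029185*(-467179722700/944163) = 783177751235666500/314721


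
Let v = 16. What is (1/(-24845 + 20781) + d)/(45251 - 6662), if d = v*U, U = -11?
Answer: -715265/156825696 ≈ -0.0045609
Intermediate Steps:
d = -176 (d = 16*(-11) = -176)
(1/(-24845 + 20781) + d)/(45251 - 6662) = (1/(-24845 + 20781) - 176)/(45251 - 6662) = (1/(-4064) - 176)/38589 = (-1/4064 - 176)*(1/38589) = -715265/4064*1/38589 = -715265/156825696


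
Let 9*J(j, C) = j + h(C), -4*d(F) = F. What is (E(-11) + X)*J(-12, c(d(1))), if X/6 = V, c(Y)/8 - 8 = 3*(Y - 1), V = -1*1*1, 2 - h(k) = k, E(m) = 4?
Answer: 88/9 ≈ 9.7778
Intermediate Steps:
d(F) = -F/4
h(k) = 2 - k
V = -1 (V = -1*1 = -1)
c(Y) = 40 + 24*Y (c(Y) = 64 + 8*(3*(Y - 1)) = 64 + 8*(3*(-1 + Y)) = 64 + 8*(-3 + 3*Y) = 64 + (-24 + 24*Y) = 40 + 24*Y)
J(j, C) = 2/9 - C/9 + j/9 (J(j, C) = (j + (2 - C))/9 = (2 + j - C)/9 = 2/9 - C/9 + j/9)
X = -6 (X = 6*(-1) = -6)
(E(-11) + X)*J(-12, c(d(1))) = (4 - 6)*(2/9 - (40 + 24*(-¼*1))/9 + (⅑)*(-12)) = -2*(2/9 - (40 + 24*(-¼))/9 - 4/3) = -2*(2/9 - (40 - 6)/9 - 4/3) = -2*(2/9 - ⅑*34 - 4/3) = -2*(2/9 - 34/9 - 4/3) = -2*(-44/9) = 88/9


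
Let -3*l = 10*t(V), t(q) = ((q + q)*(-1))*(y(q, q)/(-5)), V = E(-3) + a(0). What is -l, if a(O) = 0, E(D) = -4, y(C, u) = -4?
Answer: 64/3 ≈ 21.333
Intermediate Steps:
V = -4 (V = -4 + 0 = -4)
t(q) = -8*q/5 (t(q) = ((q + q)*(-1))*(-4/(-5)) = ((2*q)*(-1))*(-4*(-1/5)) = -2*q*(4/5) = -8*q/5)
l = -64/3 (l = -10*(-8/5*(-4))/3 = -10*32/(3*5) = -1/3*64 = -64/3 ≈ -21.333)
-l = -1*(-64/3) = 64/3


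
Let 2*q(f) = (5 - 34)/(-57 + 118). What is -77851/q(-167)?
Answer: 9497822/29 ≈ 3.2751e+5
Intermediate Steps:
q(f) = -29/122 (q(f) = ((5 - 34)/(-57 + 118))/2 = (-29/61)/2 = (-29*1/61)/2 = (1/2)*(-29/61) = -29/122)
-77851/q(-167) = -77851/(-29/122) = -77851*(-122/29) = 9497822/29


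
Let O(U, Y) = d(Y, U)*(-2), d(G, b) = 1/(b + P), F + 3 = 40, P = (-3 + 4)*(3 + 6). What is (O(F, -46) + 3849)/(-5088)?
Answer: -44263/58512 ≈ -0.75648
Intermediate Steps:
P = 9 (P = 1*9 = 9)
F = 37 (F = -3 + 40 = 37)
d(G, b) = 1/(9 + b) (d(G, b) = 1/(b + 9) = 1/(9 + b))
O(U, Y) = -2/(9 + U)
(O(F, -46) + 3849)/(-5088) = (-2/(9 + 37) + 3849)/(-5088) = (-2/46 + 3849)*(-1/5088) = (-2*1/46 + 3849)*(-1/5088) = (-1/23 + 3849)*(-1/5088) = (88526/23)*(-1/5088) = -44263/58512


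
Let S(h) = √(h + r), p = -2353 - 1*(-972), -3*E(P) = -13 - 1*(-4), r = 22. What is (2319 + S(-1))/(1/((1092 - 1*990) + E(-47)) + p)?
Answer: -243495/145004 - 105*√21/145004 ≈ -1.6825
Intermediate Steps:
E(P) = 3 (E(P) = -(-13 - 1*(-4))/3 = -(-13 + 4)/3 = -⅓*(-9) = 3)
p = -1381 (p = -2353 + 972 = -1381)
S(h) = √(22 + h) (S(h) = √(h + 22) = √(22 + h))
(2319 + S(-1))/(1/((1092 - 1*990) + E(-47)) + p) = (2319 + √(22 - 1))/(1/((1092 - 1*990) + 3) - 1381) = (2319 + √21)/(1/((1092 - 990) + 3) - 1381) = (2319 + √21)/(1/(102 + 3) - 1381) = (2319 + √21)/(1/105 - 1381) = (2319 + √21)/(-145004/105) = (2319 + √21)*(-105/145004) = -243495/145004 - 105*√21/145004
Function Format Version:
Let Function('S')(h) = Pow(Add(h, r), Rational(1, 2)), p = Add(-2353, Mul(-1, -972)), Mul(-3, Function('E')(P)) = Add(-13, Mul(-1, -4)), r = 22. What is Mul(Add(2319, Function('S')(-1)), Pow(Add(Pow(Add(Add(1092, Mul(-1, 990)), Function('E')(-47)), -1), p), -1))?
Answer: Add(Rational(-243495, 145004), Mul(Rational(-105, 145004), Pow(21, Rational(1, 2)))) ≈ -1.6825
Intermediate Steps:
Function('E')(P) = 3 (Function('E')(P) = Mul(Rational(-1, 3), Add(-13, Mul(-1, -4))) = Mul(Rational(-1, 3), Add(-13, 4)) = Mul(Rational(-1, 3), -9) = 3)
p = -1381 (p = Add(-2353, 972) = -1381)
Function('S')(h) = Pow(Add(22, h), Rational(1, 2)) (Function('S')(h) = Pow(Add(h, 22), Rational(1, 2)) = Pow(Add(22, h), Rational(1, 2)))
Mul(Add(2319, Function('S')(-1)), Pow(Add(Pow(Add(Add(1092, Mul(-1, 990)), Function('E')(-47)), -1), p), -1)) = Mul(Add(2319, Pow(Add(22, -1), Rational(1, 2))), Pow(Add(Pow(Add(Add(1092, Mul(-1, 990)), 3), -1), -1381), -1)) = Mul(Add(2319, Pow(21, Rational(1, 2))), Pow(Add(Pow(Add(Add(1092, -990), 3), -1), -1381), -1)) = Mul(Add(2319, Pow(21, Rational(1, 2))), Pow(Add(Pow(Add(102, 3), -1), -1381), -1)) = Mul(Add(2319, Pow(21, Rational(1, 2))), Pow(Add(Pow(105, -1), -1381), -1)) = Mul(Add(2319, Pow(21, Rational(1, 2))), Pow(Add(Rational(1, 105), -1381), -1)) = Mul(Add(2319, Pow(21, Rational(1, 2))), Pow(Rational(-145004, 105), -1)) = Mul(Add(2319, Pow(21, Rational(1, 2))), Rational(-105, 145004)) = Add(Rational(-243495, 145004), Mul(Rational(-105, 145004), Pow(21, Rational(1, 2))))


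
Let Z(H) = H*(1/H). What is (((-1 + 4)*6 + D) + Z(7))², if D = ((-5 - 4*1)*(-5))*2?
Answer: 11881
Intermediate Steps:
D = 90 (D = ((-5 - 4)*(-5))*2 = -9*(-5)*2 = 45*2 = 90)
Z(H) = 1 (Z(H) = H/H = 1)
(((-1 + 4)*6 + D) + Z(7))² = (((-1 + 4)*6 + 90) + 1)² = ((3*6 + 90) + 1)² = ((18 + 90) + 1)² = (108 + 1)² = 109² = 11881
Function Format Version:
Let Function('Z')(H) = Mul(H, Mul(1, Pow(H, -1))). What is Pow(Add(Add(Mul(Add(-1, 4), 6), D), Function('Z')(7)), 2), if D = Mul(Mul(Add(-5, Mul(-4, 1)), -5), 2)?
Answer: 11881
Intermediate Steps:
D = 90 (D = Mul(Mul(Add(-5, -4), -5), 2) = Mul(Mul(-9, -5), 2) = Mul(45, 2) = 90)
Function('Z')(H) = 1 (Function('Z')(H) = Mul(H, Pow(H, -1)) = 1)
Pow(Add(Add(Mul(Add(-1, 4), 6), D), Function('Z')(7)), 2) = Pow(Add(Add(Mul(Add(-1, 4), 6), 90), 1), 2) = Pow(Add(Add(Mul(3, 6), 90), 1), 2) = Pow(Add(Add(18, 90), 1), 2) = Pow(Add(108, 1), 2) = Pow(109, 2) = 11881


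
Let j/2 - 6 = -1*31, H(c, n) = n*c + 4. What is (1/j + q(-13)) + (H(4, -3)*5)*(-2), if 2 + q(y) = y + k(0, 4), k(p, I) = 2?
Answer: 3349/50 ≈ 66.980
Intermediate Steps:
H(c, n) = 4 + c*n (H(c, n) = c*n + 4 = 4 + c*n)
q(y) = y (q(y) = -2 + (y + 2) = -2 + (2 + y) = y)
j = -50 (j = 12 + 2*(-1*31) = 12 + 2*(-31) = 12 - 62 = -50)
(1/j + q(-13)) + (H(4, -3)*5)*(-2) = (1/(-50) - 13) + ((4 + 4*(-3))*5)*(-2) = (-1/50 - 13) + ((4 - 12)*5)*(-2) = -651/50 - 8*5*(-2) = -651/50 - 40*(-2) = -651/50 + 80 = 3349/50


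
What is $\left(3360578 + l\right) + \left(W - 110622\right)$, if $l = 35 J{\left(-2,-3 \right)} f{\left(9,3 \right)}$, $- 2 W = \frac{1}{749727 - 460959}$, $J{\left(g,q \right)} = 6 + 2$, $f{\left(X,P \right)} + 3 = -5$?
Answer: $\frac{1875672907775}{577536} \approx 3.2477 \cdot 10^{6}$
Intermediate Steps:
$f{\left(X,P \right)} = -8$ ($f{\left(X,P \right)} = -3 - 5 = -8$)
$J{\left(g,q \right)} = 8$
$W = - \frac{1}{577536}$ ($W = - \frac{1}{2 \left(749727 - 460959\right)} = - \frac{1}{2 \cdot 288768} = \left(- \frac{1}{2}\right) \frac{1}{288768} = - \frac{1}{577536} \approx -1.7315 \cdot 10^{-6}$)
$l = -2240$ ($l = 35 \cdot 8 \left(-8\right) = 280 \left(-8\right) = -2240$)
$\left(3360578 + l\right) + \left(W - 110622\right) = \left(3360578 - 2240\right) - \frac{63888187393}{577536} = 3358338 - \frac{63888187393}{577536} = \frac{1875672907775}{577536}$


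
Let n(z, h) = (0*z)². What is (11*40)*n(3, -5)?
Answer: 0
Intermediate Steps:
n(z, h) = 0 (n(z, h) = 0² = 0)
(11*40)*n(3, -5) = (11*40)*0 = 440*0 = 0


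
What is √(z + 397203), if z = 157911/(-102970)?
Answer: 3*√467939556649670/102970 ≈ 630.24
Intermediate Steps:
z = -157911/102970 (z = 157911*(-1/102970) = -157911/102970 ≈ -1.5336)
√(z + 397203) = √(-157911/102970 + 397203) = √(40899834999/102970) = 3*√467939556649670/102970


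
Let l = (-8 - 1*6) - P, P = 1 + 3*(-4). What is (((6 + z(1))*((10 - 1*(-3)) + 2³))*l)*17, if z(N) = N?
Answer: -7497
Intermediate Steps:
P = -11 (P = 1 - 12 = -11)
l = -3 (l = (-8 - 1*6) - 1*(-11) = (-8 - 6) + 11 = -14 + 11 = -3)
(((6 + z(1))*((10 - 1*(-3)) + 2³))*l)*17 = (((6 + 1)*((10 - 1*(-3)) + 2³))*(-3))*17 = ((7*((10 + 3) + 8))*(-3))*17 = ((7*(13 + 8))*(-3))*17 = ((7*21)*(-3))*17 = (147*(-3))*17 = -441*17 = -7497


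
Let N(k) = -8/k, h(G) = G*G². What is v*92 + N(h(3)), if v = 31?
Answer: 76996/27 ≈ 2851.7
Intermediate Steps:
h(G) = G³
v*92 + N(h(3)) = 31*92 - 8/(3³) = 2852 - 8/27 = 76996/27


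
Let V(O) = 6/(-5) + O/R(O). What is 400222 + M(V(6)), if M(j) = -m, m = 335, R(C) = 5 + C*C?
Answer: 399887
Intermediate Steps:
R(C) = 5 + C²
V(O) = -6/5 + O/(5 + O²) (V(O) = 6/(-5) + O/(5 + O²) = 6*(-⅕) + O/(5 + O²) = -6/5 + O/(5 + O²))
M(j) = -335 (M(j) = -1*335 = -335)
400222 + M(V(6)) = 400222 - 335 = 399887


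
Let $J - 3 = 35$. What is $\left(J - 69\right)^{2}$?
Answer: $961$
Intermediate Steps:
$J = 38$ ($J = 3 + 35 = 38$)
$\left(J - 69\right)^{2} = \left(38 - 69\right)^{2} = \left(-31\right)^{2} = 961$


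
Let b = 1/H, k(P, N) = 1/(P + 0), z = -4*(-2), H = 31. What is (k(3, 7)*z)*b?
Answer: 8/93 ≈ 0.086022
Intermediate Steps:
z = 8
k(P, N) = 1/P
b = 1/31 ≈ 0.032258
(k(3, 7)*z)*b = (8/3)*(1/31) = 8/93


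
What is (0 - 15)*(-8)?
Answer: 120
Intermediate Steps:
(0 - 15)*(-8) = -15*(-8) = 120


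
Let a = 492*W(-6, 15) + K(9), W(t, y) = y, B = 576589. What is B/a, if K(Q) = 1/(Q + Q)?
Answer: 10378602/132841 ≈ 78.128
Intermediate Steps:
K(Q) = 1/(2*Q)
a = 132841/18 (a = 492*15 + (½)/9 = 7380 + (½)*(⅑) = 7380 + 1/18 = 132841/18 ≈ 7380.1)
B/a = 576589/(132841/18) = 576589*(18/132841) = 10378602/132841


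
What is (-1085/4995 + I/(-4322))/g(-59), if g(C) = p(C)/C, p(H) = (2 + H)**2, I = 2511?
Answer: 203335417/14028135822 ≈ 0.014495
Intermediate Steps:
g(C) = (2 + C)**2/C
(-1085/4995 + I/(-4322))/g(-59) = (-1085/4995 + 2511/(-4322))/(((2 - 59)**2/(-59))) = (-1085*1/4995 + 2511*(-1/4322))/((-1/59*(-57)**2)) = (-217/999 - 2511/4322)/((-1/59*3249)) = -3446363/(4317678*(-3249/59)) = -3446363/4317678*(-59/3249) = 203335417/14028135822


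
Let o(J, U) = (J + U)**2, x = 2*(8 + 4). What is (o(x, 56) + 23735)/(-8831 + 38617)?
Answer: 30135/29786 ≈ 1.0117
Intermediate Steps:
x = 24 (x = 2*12 = 24)
(o(x, 56) + 23735)/(-8831 + 38617) = ((24 + 56)**2 + 23735)/(-8831 + 38617) = (80**2 + 23735)/29786 = (6400 + 23735)*(1/29786) = 30135*(1/29786) = 30135/29786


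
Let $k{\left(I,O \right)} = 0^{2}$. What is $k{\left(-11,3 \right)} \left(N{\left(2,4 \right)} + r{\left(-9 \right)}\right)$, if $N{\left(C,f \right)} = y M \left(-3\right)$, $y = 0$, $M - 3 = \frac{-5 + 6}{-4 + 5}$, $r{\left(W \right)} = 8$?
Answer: $0$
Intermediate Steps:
$M = 4$ ($M = 3 + \frac{-5 + 6}{-4 + 5} = 3 + 1 \cdot 1^{-1} = 3 + 1 \cdot 1 = 3 + 1 = 4$)
$k{\left(I,O \right)} = 0$
$N{\left(C,f \right)} = 0$ ($N{\left(C,f \right)} = 0 \cdot 4 \left(-3\right) = 0 \left(-3\right) = 0$)
$k{\left(-11,3 \right)} \left(N{\left(2,4 \right)} + r{\left(-9 \right)}\right) = 0 \left(0 + 8\right) = 0 \cdot 8 = 0$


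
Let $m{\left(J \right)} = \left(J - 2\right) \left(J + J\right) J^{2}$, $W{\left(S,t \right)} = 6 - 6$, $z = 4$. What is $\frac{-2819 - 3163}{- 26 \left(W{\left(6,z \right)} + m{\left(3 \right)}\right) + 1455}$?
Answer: $- \frac{1994}{17} \approx -117.29$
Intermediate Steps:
$W{\left(S,t \right)} = 0$ ($W{\left(S,t \right)} = 6 - 6 = 0$)
$m{\left(J \right)} = 2 J^{3} \left(-2 + J\right)$ ($m{\left(J \right)} = \left(-2 + J\right) 2 J J^{2} = 2 J \left(-2 + J\right) J^{2} = 2 J^{3} \left(-2 + J\right)$)
$\frac{-2819 - 3163}{- 26 \left(W{\left(6,z \right)} + m{\left(3 \right)}\right) + 1455} = \frac{-2819 - 3163}{- 26 \left(0 + 2 \cdot 3^{3} \left(-2 + 3\right)\right) + 1455} = - \frac{5982}{- 26 \left(0 + 2 \cdot 27 \cdot 1\right) + 1455} = - \frac{5982}{- 26 \left(0 + 54\right) + 1455} = - \frac{5982}{\left(-26\right) 54 + 1455} = - \frac{5982}{-1404 + 1455} = - \frac{5982}{51} = \left(-5982\right) \frac{1}{51} = - \frac{1994}{17}$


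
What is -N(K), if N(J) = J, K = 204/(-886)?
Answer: 102/443 ≈ 0.23025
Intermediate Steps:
K = -102/443 (K = 204*(-1/886) = -102/443 ≈ -0.23025)
-N(K) = -1*(-102/443) = 102/443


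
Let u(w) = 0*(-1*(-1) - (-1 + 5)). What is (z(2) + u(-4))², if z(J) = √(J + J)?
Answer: 4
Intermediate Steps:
z(J) = √2*√J (z(J) = √(2*J) = √2*√J)
u(w) = 0 (u(w) = 0*(1 - 1*4) = 0*(1 - 4) = 0*(-3) = 0)
(z(2) + u(-4))² = (√2*√2 + 0)² = (2 + 0)² = 2² = 4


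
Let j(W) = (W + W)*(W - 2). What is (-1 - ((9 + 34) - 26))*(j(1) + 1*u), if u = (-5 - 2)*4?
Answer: 540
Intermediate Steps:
j(W) = 2*W*(-2 + W) (j(W) = (2*W)*(-2 + W) = 2*W*(-2 + W))
u = -28 (u = -7*4 = -28)
(-1 - ((9 + 34) - 26))*(j(1) + 1*u) = (-1 - ((9 + 34) - 26))*(2*1*(-2 + 1) + 1*(-28)) = (-1 - (43 - 26))*(2*1*(-1) - 28) = (-1 - 1*17)*(-2 - 28) = (-1 - 17)*(-30) = -18*(-30) = 540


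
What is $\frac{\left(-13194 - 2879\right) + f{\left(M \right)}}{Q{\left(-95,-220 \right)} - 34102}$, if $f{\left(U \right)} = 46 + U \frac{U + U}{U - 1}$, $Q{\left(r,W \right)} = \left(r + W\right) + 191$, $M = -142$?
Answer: $\frac{2332189}{4894318} \approx 0.47651$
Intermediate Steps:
$Q{\left(r,W \right)} = 191 + W + r$ ($Q{\left(r,W \right)} = \left(W + r\right) + 191 = 191 + W + r$)
$f{\left(U \right)} = 46 + \frac{2 U^{2}}{-1 + U}$ ($f{\left(U \right)} = 46 + U \frac{2 U}{-1 + U} = 46 + \frac{2 U^{2}}{-1 + U}$)
$\frac{\left(-13194 - 2879\right) + f{\left(M \right)}}{Q{\left(-95,-220 \right)} - 34102} = \frac{\left(-13194 - 2879\right) + \frac{2 \left(-23 + \left(-142\right)^{2} + 23 \left(-142\right)\right)}{-1 - 142}}{\left(191 - 220 - 95\right) - 34102} = \frac{-16073 + \frac{2 \left(-23 + 20164 - 3266\right)}{-143}}{-124 - 34102} = \frac{-16073 + 2 \left(- \frac{1}{143}\right) 16875}{-34226} = \left(-16073 - \frac{33750}{143}\right) \left(- \frac{1}{34226}\right) = \left(- \frac{2332189}{143}\right) \left(- \frac{1}{34226}\right) = \frac{2332189}{4894318}$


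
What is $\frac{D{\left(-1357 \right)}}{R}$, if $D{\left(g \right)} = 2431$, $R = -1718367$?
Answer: $- \frac{2431}{1718367} \approx -0.0014147$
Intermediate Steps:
$\frac{D{\left(-1357 \right)}}{R} = \frac{2431}{-1718367} = 2431 \left(- \frac{1}{1718367}\right) = - \frac{2431}{1718367}$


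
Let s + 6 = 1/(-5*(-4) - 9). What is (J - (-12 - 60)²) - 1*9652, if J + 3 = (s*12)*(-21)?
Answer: -146849/11 ≈ -13350.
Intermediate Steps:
s = -65/11 (s = -6 + 1/(-5*(-4) - 9) = -6 + 1/(20 - 9) = -6 + 1/11 = -65/11 ≈ -5.9091)
J = 16347/11 (J = -3 - 65/11*12*(-21) = -3 - 780/11*(-21) = -3 + 16380/11 = 16347/11 ≈ 1486.1)
(J - (-12 - 60)²) - 1*9652 = (16347/11 - (-12 - 60)²) - 1*9652 = (16347/11 - 1*(-72)²) - 9652 = (16347/11 - 1*5184) - 9652 = (16347/11 - 5184) - 9652 = -40677/11 - 9652 = -146849/11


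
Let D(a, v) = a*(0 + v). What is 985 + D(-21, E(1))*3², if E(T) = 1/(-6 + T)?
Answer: 5114/5 ≈ 1022.8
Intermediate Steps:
D(a, v) = a*v
985 + D(-21, E(1))*3² = 985 - 21/(-6 + 1)*3² = 985 - 21/(-5)*9 = 985 - 21*(-⅕)*9 = 985 + (21/5)*9 = 985 + 189/5 = 5114/5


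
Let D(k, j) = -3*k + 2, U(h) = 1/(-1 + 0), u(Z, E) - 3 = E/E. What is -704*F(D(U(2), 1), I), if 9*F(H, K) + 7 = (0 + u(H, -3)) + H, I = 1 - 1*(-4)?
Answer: -1408/9 ≈ -156.44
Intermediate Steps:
u(Z, E) = 4 (u(Z, E) = 3 + E/E = 3 + 1 = 4)
U(h) = -1 (U(h) = 1/(-1) = -1)
I = 5 (I = 1 + 4 = 5)
D(k, j) = 2 - 3*k
F(H, K) = -⅓ + H/9 (F(H, K) = -7/9 + ((0 + 4) + H)/9 = -7/9 + (4 + H)/9 = -7/9 + (4/9 + H/9) = -⅓ + H/9)
-704*F(D(U(2), 1), I) = -704*(-⅓ + (2 - 3*(-1))/9) = -704*(-⅓ + (2 + 3)/9) = -704*(-⅓ + (⅑)*5) = -704*(-⅓ + 5/9) = -704*2/9 = -1408/9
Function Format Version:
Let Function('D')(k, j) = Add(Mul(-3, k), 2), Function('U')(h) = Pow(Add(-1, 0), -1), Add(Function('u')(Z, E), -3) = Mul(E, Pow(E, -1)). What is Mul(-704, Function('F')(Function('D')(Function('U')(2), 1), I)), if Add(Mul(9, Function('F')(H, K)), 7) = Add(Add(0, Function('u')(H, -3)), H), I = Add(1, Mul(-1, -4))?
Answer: Rational(-1408, 9) ≈ -156.44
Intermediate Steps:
Function('u')(Z, E) = 4 (Function('u')(Z, E) = Add(3, Mul(E, Pow(E, -1))) = Add(3, 1) = 4)
Function('U')(h) = -1 (Function('U')(h) = Pow(-1, -1) = -1)
I = 5 (I = Add(1, 4) = 5)
Function('D')(k, j) = Add(2, Mul(-3, k))
Function('F')(H, K) = Add(Rational(-1, 3), Mul(Rational(1, 9), H)) (Function('F')(H, K) = Add(Rational(-7, 9), Mul(Rational(1, 9), Add(Add(0, 4), H))) = Add(Rational(-7, 9), Mul(Rational(1, 9), Add(4, H))) = Add(Rational(-7, 9), Add(Rational(4, 9), Mul(Rational(1, 9), H))) = Add(Rational(-1, 3), Mul(Rational(1, 9), H)))
Mul(-704, Function('F')(Function('D')(Function('U')(2), 1), I)) = Mul(-704, Add(Rational(-1, 3), Mul(Rational(1, 9), Add(2, Mul(-3, -1))))) = Mul(-704, Add(Rational(-1, 3), Mul(Rational(1, 9), Add(2, 3)))) = Mul(-704, Add(Rational(-1, 3), Mul(Rational(1, 9), 5))) = Mul(-704, Add(Rational(-1, 3), Rational(5, 9))) = Mul(-704, Rational(2, 9)) = Rational(-1408, 9)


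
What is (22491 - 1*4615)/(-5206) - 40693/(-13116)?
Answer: -11306929/34140948 ≈ -0.33118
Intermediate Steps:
(22491 - 1*4615)/(-5206) - 40693/(-13116) = (22491 - 4615)*(-1/5206) - 40693*(-1/13116) = 17876*(-1/5206) + 40693/13116 = -8938/2603 + 40693/13116 = -11306929/34140948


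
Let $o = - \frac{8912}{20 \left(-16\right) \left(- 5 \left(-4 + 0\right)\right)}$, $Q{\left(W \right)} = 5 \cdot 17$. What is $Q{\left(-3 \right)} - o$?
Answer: $\frac{33443}{400} \approx 83.608$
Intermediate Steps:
$Q{\left(W \right)} = 85$
$o = \frac{557}{400}$ ($o = - \frac{8912}{\left(-320\right) \left(\left(-5\right) \left(-4\right)\right)} = - \frac{8912}{\left(-320\right) 20} = - \frac{8912}{-6400} = \left(-8912\right) \left(- \frac{1}{6400}\right) = \frac{557}{400} \approx 1.3925$)
$Q{\left(-3 \right)} - o = 85 - \frac{557}{400} = \frac{33443}{400}$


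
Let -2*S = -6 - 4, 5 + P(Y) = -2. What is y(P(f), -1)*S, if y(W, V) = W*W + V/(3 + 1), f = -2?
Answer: 975/4 ≈ 243.75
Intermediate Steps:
P(Y) = -7 (P(Y) = -5 - 2 = -7)
S = 5 (S = -(-6 - 4)/2 = -½*(-10) = 5)
y(W, V) = W² + V/4
y(P(f), -1)*S = ((-7)² + (¼)*(-1))*5 = (49 - ¼)*5 = (195/4)*5 = 975/4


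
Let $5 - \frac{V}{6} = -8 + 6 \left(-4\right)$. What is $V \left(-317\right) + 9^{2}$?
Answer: $-70293$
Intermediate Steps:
$V = 222$ ($V = 30 - 6 \left(-8 + 6 \left(-4\right)\right) = 30 - 6 \left(-8 - 24\right) = 30 - -192 = 30 + 192 = 222$)
$V \left(-317\right) + 9^{2} = 222 \left(-317\right) + 9^{2} = -70374 + 81 = -70293$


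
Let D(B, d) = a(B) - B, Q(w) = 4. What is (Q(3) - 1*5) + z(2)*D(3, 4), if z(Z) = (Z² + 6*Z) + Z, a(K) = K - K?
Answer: -55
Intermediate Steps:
a(K) = 0
z(Z) = Z² + 7*Z
D(B, d) = -B (D(B, d) = 0 - B = -B)
(Q(3) - 1*5) + z(2)*D(3, 4) = (4 - 1*5) + (2*(7 + 2))*(-1*3) = (4 - 5) + (2*9)*(-3) = -1 + 18*(-3) = -1 - 54 = -55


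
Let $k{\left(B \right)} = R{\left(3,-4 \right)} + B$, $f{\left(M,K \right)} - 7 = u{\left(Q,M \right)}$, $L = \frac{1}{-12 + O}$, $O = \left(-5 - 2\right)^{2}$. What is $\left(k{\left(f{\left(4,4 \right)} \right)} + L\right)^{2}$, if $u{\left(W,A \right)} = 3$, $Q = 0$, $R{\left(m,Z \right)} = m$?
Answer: $\frac{232324}{1369} \approx 169.7$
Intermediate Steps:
$O = 49$ ($O = \left(-7\right)^{2} = 49$)
$L = \frac{1}{37}$ ($L = \frac{1}{-12 + 49} = \frac{1}{37} \approx 0.027027$)
$f{\left(M,K \right)} = 10$ ($f{\left(M,K \right)} = 7 + 3 = 10$)
$k{\left(B \right)} = 3 + B$
$\left(k{\left(f{\left(4,4 \right)} \right)} + L\right)^{2} = \left(\left(3 + 10\right) + \frac{1}{37}\right)^{2} = \left(13 + \frac{1}{37}\right)^{2} = \left(\frac{482}{37}\right)^{2} = \frac{232324}{1369}$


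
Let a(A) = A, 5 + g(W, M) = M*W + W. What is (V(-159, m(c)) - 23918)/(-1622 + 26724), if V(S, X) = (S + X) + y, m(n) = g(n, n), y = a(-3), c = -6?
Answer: -24055/25102 ≈ -0.95829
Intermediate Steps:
g(W, M) = -5 + W + M*W (g(W, M) = -5 + (M*W + W) = -5 + (W + M*W) = -5 + W + M*W)
y = -3
m(n) = -5 + n + n² (m(n) = -5 + n + n*n = -5 + n + n²)
V(S, X) = -3 + S + X (V(S, X) = (S + X) - 3 = -3 + S + X)
(V(-159, m(c)) - 23918)/(-1622 + 26724) = ((-3 - 159 + (-5 - 6 + (-6)²)) - 23918)/(-1622 + 26724) = ((-3 - 159 + (-5 - 6 + 36)) - 23918)/25102 = ((-3 - 159 + 25) - 23918)*(1/25102) = (-137 - 23918)*(1/25102) = -24055*1/25102 = -24055/25102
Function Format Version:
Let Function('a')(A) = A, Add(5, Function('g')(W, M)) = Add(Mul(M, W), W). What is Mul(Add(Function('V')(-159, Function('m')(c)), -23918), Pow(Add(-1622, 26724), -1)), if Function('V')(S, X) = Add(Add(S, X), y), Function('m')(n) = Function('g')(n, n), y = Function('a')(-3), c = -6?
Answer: Rational(-24055, 25102) ≈ -0.95829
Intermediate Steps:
Function('g')(W, M) = Add(-5, W, Mul(M, W)) (Function('g')(W, M) = Add(-5, Add(Mul(M, W), W)) = Add(-5, Add(W, Mul(M, W))) = Add(-5, W, Mul(M, W)))
y = -3
Function('m')(n) = Add(-5, n, Pow(n, 2)) (Function('m')(n) = Add(-5, n, Mul(n, n)) = Add(-5, n, Pow(n, 2)))
Function('V')(S, X) = Add(-3, S, X) (Function('V')(S, X) = Add(Add(S, X), -3) = Add(-3, S, X))
Mul(Add(Function('V')(-159, Function('m')(c)), -23918), Pow(Add(-1622, 26724), -1)) = Mul(Add(Add(-3, -159, Add(-5, -6, Pow(-6, 2))), -23918), Pow(Add(-1622, 26724), -1)) = Mul(Add(Add(-3, -159, Add(-5, -6, 36)), -23918), Pow(25102, -1)) = Mul(Add(Add(-3, -159, 25), -23918), Rational(1, 25102)) = Mul(Add(-137, -23918), Rational(1, 25102)) = Mul(-24055, Rational(1, 25102)) = Rational(-24055, 25102)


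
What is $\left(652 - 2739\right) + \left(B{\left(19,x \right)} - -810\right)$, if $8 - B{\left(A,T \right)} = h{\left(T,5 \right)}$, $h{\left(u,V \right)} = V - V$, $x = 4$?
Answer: $-1269$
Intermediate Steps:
$h{\left(u,V \right)} = 0$
$B{\left(A,T \right)} = 8$ ($B{\left(A,T \right)} = 8 - 0 = 8 + 0 = 8$)
$\left(652 - 2739\right) + \left(B{\left(19,x \right)} - -810\right) = \left(652 - 2739\right) + \left(8 - -810\right) = -2087 + \left(8 + 810\right) = -2087 + 818 = -1269$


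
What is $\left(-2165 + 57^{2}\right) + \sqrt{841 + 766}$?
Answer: $1084 + \sqrt{1607} \approx 1124.1$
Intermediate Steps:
$\left(-2165 + 57^{2}\right) + \sqrt{841 + 766} = \left(-2165 + 3249\right) + \sqrt{1607} = 1084 + \sqrt{1607}$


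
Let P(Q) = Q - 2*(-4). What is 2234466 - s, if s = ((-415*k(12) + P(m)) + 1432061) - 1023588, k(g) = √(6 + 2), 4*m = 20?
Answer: 1825980 + 830*√2 ≈ 1.8272e+6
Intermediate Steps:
m = 5 (m = (¼)*20 = 5)
P(Q) = 8 + Q (P(Q) = Q + 8 = 8 + Q)
k(g) = 2*√2 (k(g) = √8 = 2*√2)
s = 408486 - 830*√2 (s = ((-830*√2 + (8 + 5)) + 1432061) - 1023588 = ((-830*√2 + 13) + 1432061) - 1023588 = ((13 - 830*√2) + 1432061) - 1023588 = (1432074 - 830*√2) - 1023588 = 408486 - 830*√2 ≈ 4.0731e+5)
2234466 - s = 2234466 - (408486 - 830*√2) = 2234466 + (-408486 + 830*√2) = 1825980 + 830*√2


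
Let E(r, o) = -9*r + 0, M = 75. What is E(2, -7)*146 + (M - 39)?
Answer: -2592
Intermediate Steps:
E(r, o) = -9*r
E(2, -7)*146 + (M - 39) = -9*2*146 + (75 - 39) = -18*146 + 36 = -2628 + 36 = -2592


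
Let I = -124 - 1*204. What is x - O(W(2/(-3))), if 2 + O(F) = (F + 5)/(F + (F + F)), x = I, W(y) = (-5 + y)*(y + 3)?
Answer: -116456/357 ≈ -326.21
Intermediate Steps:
W(y) = (-5 + y)*(3 + y)
I = -328 (I = -124 - 204 = -328)
x = -328
O(F) = -2 + (5 + F)/(3*F) (O(F) = -2 + (F + 5)/(F + (F + F)) = -2 + (5 + F)/(F + 2*F) = -2 + (5 + F)/((3*F)) = -2 + (5 + F)*(1/(3*F)) = -2 + (5 + F)/(3*F))
x - O(W(2/(-3))) = -328 - 5*(1 - (-15 + (2/(-3))² - 4/(-3)))/(3*(-15 + (2/(-3))² - 4/(-3))) = -328 - 5*(1 - (-15 + (2*(-⅓))² - 4*(-1)/3))/(3*(-15 + (2*(-⅓))² - 4*(-1)/3)) = -328 - 5*(1 - (-15 + (-⅔)² - 2*(-⅔)))/(3*(-15 + (-⅔)² - 2*(-⅔))) = -328 - 5*(1 - (-15 + 4/9 + 4/3))/(3*(-15 + 4/9 + 4/3)) = -328 - 5*(1 - 1*(-119/9))/(3*(-119/9)) = -328 - 5*(-9)*(1 + 119/9)/(3*119) = -328 - 5*(-9)*128/(3*119*9) = -328 - 1*(-640/357) = -328 + 640/357 = -116456/357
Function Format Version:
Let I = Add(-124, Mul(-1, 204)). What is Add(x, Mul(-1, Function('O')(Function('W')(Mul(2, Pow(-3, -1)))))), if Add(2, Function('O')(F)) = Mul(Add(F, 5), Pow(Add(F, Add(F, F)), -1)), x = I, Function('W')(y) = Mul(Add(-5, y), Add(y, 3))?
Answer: Rational(-116456, 357) ≈ -326.21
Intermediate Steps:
Function('W')(y) = Mul(Add(-5, y), Add(3, y))
I = -328 (I = Add(-124, -204) = -328)
x = -328
Function('O')(F) = Add(-2, Mul(Rational(1, 3), Pow(F, -1), Add(5, F))) (Function('O')(F) = Add(-2, Mul(Add(F, 5), Pow(Add(F, Add(F, F)), -1))) = Add(-2, Mul(Add(5, F), Pow(Add(F, Mul(2, F)), -1))) = Add(-2, Mul(Add(5, F), Pow(Mul(3, F), -1))) = Add(-2, Mul(Add(5, F), Mul(Rational(1, 3), Pow(F, -1)))) = Add(-2, Mul(Rational(1, 3), Pow(F, -1), Add(5, F))))
Add(x, Mul(-1, Function('O')(Function('W')(Mul(2, Pow(-3, -1)))))) = Add(-328, Mul(-1, Mul(Rational(5, 3), Pow(Add(-15, Pow(Mul(2, Pow(-3, -1)), 2), Mul(-2, Mul(2, Pow(-3, -1)))), -1), Add(1, Mul(-1, Add(-15, Pow(Mul(2, Pow(-3, -1)), 2), Mul(-2, Mul(2, Pow(-3, -1))))))))) = Add(-328, Mul(-1, Mul(Rational(5, 3), Pow(Add(-15, Pow(Mul(2, Rational(-1, 3)), 2), Mul(-2, Mul(2, Rational(-1, 3)))), -1), Add(1, Mul(-1, Add(-15, Pow(Mul(2, Rational(-1, 3)), 2), Mul(-2, Mul(2, Rational(-1, 3))))))))) = Add(-328, Mul(-1, Mul(Rational(5, 3), Pow(Add(-15, Pow(Rational(-2, 3), 2), Mul(-2, Rational(-2, 3))), -1), Add(1, Mul(-1, Add(-15, Pow(Rational(-2, 3), 2), Mul(-2, Rational(-2, 3)))))))) = Add(-328, Mul(-1, Mul(Rational(5, 3), Pow(Add(-15, Rational(4, 9), Rational(4, 3)), -1), Add(1, Mul(-1, Add(-15, Rational(4, 9), Rational(4, 3))))))) = Add(-328, Mul(-1, Mul(Rational(5, 3), Pow(Rational(-119, 9), -1), Add(1, Mul(-1, Rational(-119, 9)))))) = Add(-328, Mul(-1, Mul(Rational(5, 3), Rational(-9, 119), Add(1, Rational(119, 9))))) = Add(-328, Mul(-1, Mul(Rational(5, 3), Rational(-9, 119), Rational(128, 9)))) = Add(-328, Mul(-1, Rational(-640, 357))) = Add(-328, Rational(640, 357)) = Rational(-116456, 357)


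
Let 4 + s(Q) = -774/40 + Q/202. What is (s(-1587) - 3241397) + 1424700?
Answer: -3669790977/2020 ≈ -1.8167e+6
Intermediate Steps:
s(Q) = -467/20 + Q/202 (s(Q) = -4 + (-774/40 + Q/202) = -4 + (-774*1/40 + Q*(1/202)) = -4 + (-387/20 + Q/202) = -467/20 + Q/202)
(s(-1587) - 3241397) + 1424700 = ((-467/20 + (1/202)*(-1587)) - 3241397) + 1424700 = ((-467/20 - 1587/202) - 3241397) + 1424700 = (-63037/2020 - 3241397) + 1424700 = -6547684977/2020 + 1424700 = -3669790977/2020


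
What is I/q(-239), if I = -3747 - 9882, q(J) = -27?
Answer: 4543/9 ≈ 504.78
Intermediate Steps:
I = -13629
I/q(-239) = -13629/(-27) = -13629*(-1/27) = 4543/9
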